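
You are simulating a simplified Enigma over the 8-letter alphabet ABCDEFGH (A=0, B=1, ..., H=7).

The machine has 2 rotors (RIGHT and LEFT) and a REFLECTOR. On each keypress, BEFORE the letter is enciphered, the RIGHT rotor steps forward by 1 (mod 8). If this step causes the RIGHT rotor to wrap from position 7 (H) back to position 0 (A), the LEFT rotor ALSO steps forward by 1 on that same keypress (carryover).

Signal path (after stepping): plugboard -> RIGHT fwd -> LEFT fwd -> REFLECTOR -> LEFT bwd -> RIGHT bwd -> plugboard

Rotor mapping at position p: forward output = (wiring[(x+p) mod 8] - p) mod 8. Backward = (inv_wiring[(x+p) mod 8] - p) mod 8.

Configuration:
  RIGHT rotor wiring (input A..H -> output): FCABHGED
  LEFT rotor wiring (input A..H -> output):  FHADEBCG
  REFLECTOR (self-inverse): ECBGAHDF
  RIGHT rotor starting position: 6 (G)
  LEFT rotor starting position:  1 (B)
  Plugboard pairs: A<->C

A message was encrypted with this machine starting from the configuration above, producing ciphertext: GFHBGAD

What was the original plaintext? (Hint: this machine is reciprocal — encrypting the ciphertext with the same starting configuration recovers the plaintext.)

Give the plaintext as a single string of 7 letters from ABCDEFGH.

Answer: CAEGAFA

Derivation:
Char 1 ('G'): step: R->7, L=1; G->plug->G->R->H->L->E->refl->A->L'->E->R'->A->plug->C
Char 2 ('F'): step: R->0, L->2 (L advanced); F->plug->F->R->G->L->D->refl->G->L'->A->R'->C->plug->A
Char 3 ('H'): step: R->1, L=2; H->plug->H->R->E->L->A->refl->E->L'->F->R'->E->plug->E
Char 4 ('B'): step: R->2, L=2; B->plug->B->R->H->L->F->refl->H->L'->D->R'->G->plug->G
Char 5 ('G'): step: R->3, L=2; G->plug->G->R->H->L->F->refl->H->L'->D->R'->C->plug->A
Char 6 ('A'): step: R->4, L=2; A->plug->C->R->A->L->G->refl->D->L'->G->R'->F->plug->F
Char 7 ('D'): step: R->5, L=2; D->plug->D->R->A->L->G->refl->D->L'->G->R'->C->plug->A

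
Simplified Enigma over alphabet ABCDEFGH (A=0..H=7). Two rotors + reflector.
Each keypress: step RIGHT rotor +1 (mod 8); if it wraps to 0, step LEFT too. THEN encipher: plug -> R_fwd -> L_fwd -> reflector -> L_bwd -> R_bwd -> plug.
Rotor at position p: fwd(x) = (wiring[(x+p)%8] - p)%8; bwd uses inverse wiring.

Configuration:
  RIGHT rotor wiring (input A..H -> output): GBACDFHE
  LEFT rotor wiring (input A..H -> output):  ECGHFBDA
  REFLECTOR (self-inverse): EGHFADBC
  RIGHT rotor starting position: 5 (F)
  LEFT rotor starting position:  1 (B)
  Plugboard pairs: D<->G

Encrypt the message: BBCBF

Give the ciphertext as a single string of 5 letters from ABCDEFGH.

Char 1 ('B'): step: R->6, L=1; B->plug->B->R->G->L->H->refl->C->L'->F->R'->G->plug->D
Char 2 ('B'): step: R->7, L=1; B->plug->B->R->H->L->D->refl->F->L'->B->R'->D->plug->G
Char 3 ('C'): step: R->0, L->2 (L advanced); C->plug->C->R->A->L->E->refl->A->L'->H->R'->G->plug->D
Char 4 ('B'): step: R->1, L=2; B->plug->B->R->H->L->A->refl->E->L'->A->R'->A->plug->A
Char 5 ('F'): step: R->2, L=2; F->plug->F->R->C->L->D->refl->F->L'->B->R'->C->plug->C

Answer: DGDAC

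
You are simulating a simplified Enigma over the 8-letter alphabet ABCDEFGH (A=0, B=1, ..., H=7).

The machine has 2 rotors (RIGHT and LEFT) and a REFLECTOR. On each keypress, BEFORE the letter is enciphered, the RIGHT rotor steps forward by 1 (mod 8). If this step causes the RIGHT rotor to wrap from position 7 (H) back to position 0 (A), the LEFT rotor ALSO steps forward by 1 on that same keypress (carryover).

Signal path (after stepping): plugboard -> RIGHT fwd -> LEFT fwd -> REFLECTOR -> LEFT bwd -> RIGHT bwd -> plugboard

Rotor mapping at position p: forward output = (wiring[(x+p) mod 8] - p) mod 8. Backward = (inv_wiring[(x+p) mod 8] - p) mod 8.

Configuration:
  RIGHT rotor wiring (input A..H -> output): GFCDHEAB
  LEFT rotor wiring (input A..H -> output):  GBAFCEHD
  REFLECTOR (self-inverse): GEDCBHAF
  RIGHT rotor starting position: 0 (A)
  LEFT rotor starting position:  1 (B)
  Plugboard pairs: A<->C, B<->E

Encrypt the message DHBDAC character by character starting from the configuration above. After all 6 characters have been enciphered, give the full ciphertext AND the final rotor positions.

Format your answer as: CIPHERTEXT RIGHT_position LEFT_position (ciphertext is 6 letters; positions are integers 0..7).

Char 1 ('D'): step: R->1, L=1; D->plug->D->R->G->L->C->refl->D->L'->E->R'->A->plug->C
Char 2 ('H'): step: R->2, L=1; H->plug->H->R->D->L->B->refl->E->L'->C->R'->D->plug->D
Char 3 ('B'): step: R->3, L=1; B->plug->E->R->G->L->C->refl->D->L'->E->R'->B->plug->E
Char 4 ('D'): step: R->4, L=1; D->plug->D->R->F->L->G->refl->A->L'->A->R'->B->plug->E
Char 5 ('A'): step: R->5, L=1; A->plug->C->R->E->L->D->refl->C->L'->G->R'->G->plug->G
Char 6 ('C'): step: R->6, L=1; C->plug->A->R->C->L->E->refl->B->L'->D->R'->B->plug->E
Final: ciphertext=CDEEGE, RIGHT=6, LEFT=1

Answer: CDEEGE 6 1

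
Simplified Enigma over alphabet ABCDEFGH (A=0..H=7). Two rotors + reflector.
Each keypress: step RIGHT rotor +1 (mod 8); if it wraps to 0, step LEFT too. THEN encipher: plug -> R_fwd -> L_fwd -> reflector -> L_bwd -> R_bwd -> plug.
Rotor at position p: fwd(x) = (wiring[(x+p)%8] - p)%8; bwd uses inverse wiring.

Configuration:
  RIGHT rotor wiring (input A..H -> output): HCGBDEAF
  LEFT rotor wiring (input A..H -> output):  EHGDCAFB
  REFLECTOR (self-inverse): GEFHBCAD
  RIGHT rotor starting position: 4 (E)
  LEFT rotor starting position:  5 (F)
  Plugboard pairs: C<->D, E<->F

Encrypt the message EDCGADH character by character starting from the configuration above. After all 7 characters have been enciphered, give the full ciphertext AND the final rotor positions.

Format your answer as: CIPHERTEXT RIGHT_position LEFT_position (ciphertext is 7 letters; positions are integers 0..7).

Answer: HHECDHA 3 6

Derivation:
Char 1 ('E'): step: R->5, L=5; E->plug->F->R->B->L->A->refl->G->L'->G->R'->H->plug->H
Char 2 ('D'): step: R->6, L=5; D->plug->C->R->B->L->A->refl->G->L'->G->R'->H->plug->H
Char 3 ('C'): step: R->7, L=5; C->plug->D->R->H->L->F->refl->C->L'->E->R'->F->plug->E
Char 4 ('G'): step: R->0, L->6 (L advanced); G->plug->G->R->A->L->H->refl->D->L'->B->R'->D->plug->C
Char 5 ('A'): step: R->1, L=6; A->plug->A->R->B->L->D->refl->H->L'->A->R'->C->plug->D
Char 6 ('D'): step: R->2, L=6; D->plug->C->R->B->L->D->refl->H->L'->A->R'->H->plug->H
Char 7 ('H'): step: R->3, L=6; H->plug->H->R->D->L->B->refl->E->L'->G->R'->A->plug->A
Final: ciphertext=HHECDHA, RIGHT=3, LEFT=6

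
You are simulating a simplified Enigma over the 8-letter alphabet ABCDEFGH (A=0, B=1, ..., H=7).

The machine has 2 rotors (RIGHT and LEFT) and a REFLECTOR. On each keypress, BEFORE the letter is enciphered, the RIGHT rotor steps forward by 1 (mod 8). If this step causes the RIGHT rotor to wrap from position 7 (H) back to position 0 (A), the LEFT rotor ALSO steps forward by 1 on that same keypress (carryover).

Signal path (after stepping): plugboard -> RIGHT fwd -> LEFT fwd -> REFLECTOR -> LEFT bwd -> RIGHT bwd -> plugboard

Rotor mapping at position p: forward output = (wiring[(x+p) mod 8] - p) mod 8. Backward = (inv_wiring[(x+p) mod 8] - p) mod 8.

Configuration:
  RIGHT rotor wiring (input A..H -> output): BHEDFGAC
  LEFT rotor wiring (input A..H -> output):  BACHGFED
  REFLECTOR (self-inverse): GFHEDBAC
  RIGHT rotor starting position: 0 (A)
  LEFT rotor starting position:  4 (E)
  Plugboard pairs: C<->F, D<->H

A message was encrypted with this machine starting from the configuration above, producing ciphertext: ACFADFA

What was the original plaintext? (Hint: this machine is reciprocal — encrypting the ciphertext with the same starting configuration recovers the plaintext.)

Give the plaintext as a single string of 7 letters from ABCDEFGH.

Char 1 ('A'): step: R->1, L=4; A->plug->A->R->G->L->G->refl->A->L'->C->R'->C->plug->F
Char 2 ('C'): step: R->2, L=4; C->plug->F->R->A->L->C->refl->H->L'->D->R'->C->plug->F
Char 3 ('F'): step: R->3, L=4; F->plug->C->R->D->L->H->refl->C->L'->A->R'->A->plug->A
Char 4 ('A'): step: R->4, L=4; A->plug->A->R->B->L->B->refl->F->L'->E->R'->C->plug->F
Char 5 ('D'): step: R->5, L=4; D->plug->H->R->A->L->C->refl->H->L'->D->R'->B->plug->B
Char 6 ('F'): step: R->6, L=4; F->plug->C->R->D->L->H->refl->C->L'->A->R'->H->plug->D
Char 7 ('A'): step: R->7, L=4; A->plug->A->R->D->L->H->refl->C->L'->A->R'->C->plug->F

Answer: FFAFBDF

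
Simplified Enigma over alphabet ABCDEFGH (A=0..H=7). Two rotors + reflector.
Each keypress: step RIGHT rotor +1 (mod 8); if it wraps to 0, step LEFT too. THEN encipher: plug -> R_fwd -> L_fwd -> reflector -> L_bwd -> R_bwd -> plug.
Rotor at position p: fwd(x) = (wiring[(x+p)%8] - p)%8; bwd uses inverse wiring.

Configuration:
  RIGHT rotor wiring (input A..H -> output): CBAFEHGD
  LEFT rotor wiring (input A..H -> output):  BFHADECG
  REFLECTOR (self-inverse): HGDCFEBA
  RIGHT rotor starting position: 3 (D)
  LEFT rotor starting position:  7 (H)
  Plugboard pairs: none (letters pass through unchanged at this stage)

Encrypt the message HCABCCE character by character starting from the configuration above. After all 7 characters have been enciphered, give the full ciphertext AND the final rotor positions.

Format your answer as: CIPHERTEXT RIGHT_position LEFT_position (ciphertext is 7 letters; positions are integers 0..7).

Answer: DDDGFEA 2 0

Derivation:
Char 1 ('H'): step: R->4, L=7; H->plug->H->R->B->L->C->refl->D->L'->H->R'->D->plug->D
Char 2 ('C'): step: R->5, L=7; C->plug->C->R->G->L->F->refl->E->L'->F->R'->D->plug->D
Char 3 ('A'): step: R->6, L=7; A->plug->A->R->A->L->H->refl->A->L'->D->R'->D->plug->D
Char 4 ('B'): step: R->7, L=7; B->plug->B->R->D->L->A->refl->H->L'->A->R'->G->plug->G
Char 5 ('C'): step: R->0, L->0 (L advanced); C->plug->C->R->A->L->B->refl->G->L'->H->R'->F->plug->F
Char 6 ('C'): step: R->1, L=0; C->plug->C->R->E->L->D->refl->C->L'->G->R'->E->plug->E
Char 7 ('E'): step: R->2, L=0; E->plug->E->R->E->L->D->refl->C->L'->G->R'->A->plug->A
Final: ciphertext=DDDGFEA, RIGHT=2, LEFT=0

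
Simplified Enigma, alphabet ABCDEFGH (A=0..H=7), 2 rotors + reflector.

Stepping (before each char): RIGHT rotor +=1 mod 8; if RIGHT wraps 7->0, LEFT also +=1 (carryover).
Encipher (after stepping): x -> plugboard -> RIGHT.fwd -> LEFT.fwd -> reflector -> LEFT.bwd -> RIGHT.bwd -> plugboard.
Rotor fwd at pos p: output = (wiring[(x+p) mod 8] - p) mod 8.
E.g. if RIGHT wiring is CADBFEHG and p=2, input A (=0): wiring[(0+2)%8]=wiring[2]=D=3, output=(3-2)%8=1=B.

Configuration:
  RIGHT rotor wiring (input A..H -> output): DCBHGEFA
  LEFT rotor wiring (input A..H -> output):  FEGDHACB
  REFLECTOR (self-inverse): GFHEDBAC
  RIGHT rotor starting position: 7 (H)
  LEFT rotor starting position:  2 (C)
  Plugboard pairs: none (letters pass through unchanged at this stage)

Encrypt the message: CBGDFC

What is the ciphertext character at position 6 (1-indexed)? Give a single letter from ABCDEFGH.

Char 1 ('C'): step: R->0, L->3 (L advanced); C->plug->C->R->B->L->E->refl->D->L'->H->R'->D->plug->D
Char 2 ('B'): step: R->1, L=3; B->plug->B->R->A->L->A->refl->G->L'->E->R'->F->plug->F
Char 3 ('G'): step: R->2, L=3; G->plug->G->R->B->L->E->refl->D->L'->H->R'->A->plug->A
Char 4 ('D'): step: R->3, L=3; D->plug->D->R->C->L->F->refl->B->L'->G->R'->H->plug->H
Char 5 ('F'): step: R->4, L=3; F->plug->F->R->G->L->B->refl->F->L'->C->R'->A->plug->A
Char 6 ('C'): step: R->5, L=3; C->plug->C->R->D->L->H->refl->C->L'->F->R'->E->plug->E

E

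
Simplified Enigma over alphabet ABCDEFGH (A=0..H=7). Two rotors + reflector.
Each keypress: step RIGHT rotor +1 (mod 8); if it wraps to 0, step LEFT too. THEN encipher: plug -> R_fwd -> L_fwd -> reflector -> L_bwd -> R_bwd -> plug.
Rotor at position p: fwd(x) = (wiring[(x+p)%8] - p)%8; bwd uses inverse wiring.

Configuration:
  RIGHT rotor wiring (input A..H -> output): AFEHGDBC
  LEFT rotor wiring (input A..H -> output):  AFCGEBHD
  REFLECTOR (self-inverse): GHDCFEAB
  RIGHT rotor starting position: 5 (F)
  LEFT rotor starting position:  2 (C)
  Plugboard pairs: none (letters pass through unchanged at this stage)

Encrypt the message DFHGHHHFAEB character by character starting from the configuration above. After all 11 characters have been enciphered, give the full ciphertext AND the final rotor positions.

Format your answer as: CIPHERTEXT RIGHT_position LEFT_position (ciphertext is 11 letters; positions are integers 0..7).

Char 1 ('D'): step: R->6, L=2; D->plug->D->R->H->L->D->refl->C->L'->C->R'->C->plug->C
Char 2 ('F'): step: R->7, L=2; F->plug->F->R->H->L->D->refl->C->L'->C->R'->H->plug->H
Char 3 ('H'): step: R->0, L->3 (L advanced); H->plug->H->R->C->L->G->refl->A->L'->E->R'->C->plug->C
Char 4 ('G'): step: R->1, L=3; G->plug->G->R->B->L->B->refl->H->L'->H->R'->H->plug->H
Char 5 ('H'): step: R->2, L=3; H->plug->H->R->D->L->E->refl->F->L'->F->R'->B->plug->B
Char 6 ('H'): step: R->3, L=3; H->plug->H->R->B->L->B->refl->H->L'->H->R'->E->plug->E
Char 7 ('H'): step: R->4, L=3; H->plug->H->R->D->L->E->refl->F->L'->F->R'->C->plug->C
Char 8 ('F'): step: R->5, L=3; F->plug->F->R->H->L->H->refl->B->L'->B->R'->H->plug->H
Char 9 ('A'): step: R->6, L=3; A->plug->A->R->D->L->E->refl->F->L'->F->R'->H->plug->H
Char 10 ('E'): step: R->7, L=3; E->plug->E->R->A->L->D->refl->C->L'->G->R'->C->plug->C
Char 11 ('B'): step: R->0, L->4 (L advanced); B->plug->B->R->F->L->B->refl->H->L'->D->R'->F->plug->F
Final: ciphertext=CHCHBECHHCF, RIGHT=0, LEFT=4

Answer: CHCHBECHHCF 0 4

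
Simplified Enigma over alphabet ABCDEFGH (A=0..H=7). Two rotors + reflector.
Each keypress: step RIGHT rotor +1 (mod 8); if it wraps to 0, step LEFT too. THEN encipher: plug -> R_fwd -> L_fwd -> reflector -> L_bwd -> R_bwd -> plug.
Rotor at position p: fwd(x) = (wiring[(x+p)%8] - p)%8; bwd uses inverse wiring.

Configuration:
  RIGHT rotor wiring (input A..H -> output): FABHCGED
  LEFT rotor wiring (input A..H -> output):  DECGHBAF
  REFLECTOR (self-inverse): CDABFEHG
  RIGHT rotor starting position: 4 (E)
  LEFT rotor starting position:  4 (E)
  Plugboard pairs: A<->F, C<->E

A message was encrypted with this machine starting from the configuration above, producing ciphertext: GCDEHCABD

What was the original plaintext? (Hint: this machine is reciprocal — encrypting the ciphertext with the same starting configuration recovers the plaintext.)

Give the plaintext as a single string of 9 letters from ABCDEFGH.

Char 1 ('G'): step: R->5, L=4; G->plug->G->R->C->L->E->refl->F->L'->B->R'->A->plug->F
Char 2 ('C'): step: R->6, L=4; C->plug->E->R->D->L->B->refl->D->L'->A->R'->H->plug->H
Char 3 ('D'): step: R->7, L=4; D->plug->D->R->C->L->E->refl->F->L'->B->R'->C->plug->E
Char 4 ('E'): step: R->0, L->5 (L advanced); E->plug->C->R->B->L->D->refl->B->L'->G->R'->F->plug->A
Char 5 ('H'): step: R->1, L=5; H->plug->H->R->E->L->H->refl->G->L'->D->R'->F->plug->A
Char 6 ('C'): step: R->2, L=5; C->plug->E->R->C->L->A->refl->C->L'->H->R'->A->plug->F
Char 7 ('A'): step: R->3, L=5; A->plug->F->R->C->L->A->refl->C->L'->H->R'->B->plug->B
Char 8 ('B'): step: R->4, L=5; B->plug->B->R->C->L->A->refl->C->L'->H->R'->D->plug->D
Char 9 ('D'): step: R->5, L=5; D->plug->D->R->A->L->E->refl->F->L'->F->R'->H->plug->H

Answer: FHEAAFBDH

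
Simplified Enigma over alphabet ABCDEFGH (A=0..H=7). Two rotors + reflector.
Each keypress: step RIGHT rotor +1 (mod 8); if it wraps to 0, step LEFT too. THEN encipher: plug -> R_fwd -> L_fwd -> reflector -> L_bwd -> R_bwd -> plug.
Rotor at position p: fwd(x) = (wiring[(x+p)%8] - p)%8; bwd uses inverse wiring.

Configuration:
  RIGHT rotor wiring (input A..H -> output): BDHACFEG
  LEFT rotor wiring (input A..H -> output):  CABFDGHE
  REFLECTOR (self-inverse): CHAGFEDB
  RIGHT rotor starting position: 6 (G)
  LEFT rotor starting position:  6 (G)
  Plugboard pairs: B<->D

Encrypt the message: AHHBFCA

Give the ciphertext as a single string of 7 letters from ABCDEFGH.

Char 1 ('A'): step: R->7, L=6; A->plug->A->R->H->L->A->refl->C->L'->D->R'->F->plug->F
Char 2 ('H'): step: R->0, L->7 (L advanced); H->plug->H->R->G->L->H->refl->B->L'->C->R'->E->plug->E
Char 3 ('H'): step: R->1, L=7; H->plug->H->R->A->L->F->refl->E->L'->F->R'->G->plug->G
Char 4 ('B'): step: R->2, L=7; B->plug->D->R->D->L->C->refl->A->L'->H->R'->G->plug->G
Char 5 ('F'): step: R->3, L=7; F->plug->F->R->G->L->H->refl->B->L'->C->R'->C->plug->C
Char 6 ('C'): step: R->4, L=7; C->plug->C->R->A->L->F->refl->E->L'->F->R'->E->plug->E
Char 7 ('A'): step: R->5, L=7; A->plug->A->R->A->L->F->refl->E->L'->F->R'->H->plug->H

Answer: FEGGCEH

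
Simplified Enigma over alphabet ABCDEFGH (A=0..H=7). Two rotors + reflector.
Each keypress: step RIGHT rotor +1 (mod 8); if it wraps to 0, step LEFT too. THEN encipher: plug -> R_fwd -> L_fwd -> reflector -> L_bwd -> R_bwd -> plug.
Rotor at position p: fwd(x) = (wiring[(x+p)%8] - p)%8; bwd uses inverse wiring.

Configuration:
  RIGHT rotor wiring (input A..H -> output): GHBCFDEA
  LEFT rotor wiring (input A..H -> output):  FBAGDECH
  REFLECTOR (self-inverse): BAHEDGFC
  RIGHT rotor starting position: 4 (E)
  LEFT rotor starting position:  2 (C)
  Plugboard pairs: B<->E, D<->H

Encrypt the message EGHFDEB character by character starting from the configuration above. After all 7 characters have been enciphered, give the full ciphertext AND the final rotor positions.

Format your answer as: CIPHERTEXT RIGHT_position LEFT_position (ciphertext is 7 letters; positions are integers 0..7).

Answer: CBGBFGF 3 3

Derivation:
Char 1 ('E'): step: R->5, L=2; E->plug->B->R->H->L->H->refl->C->L'->D->R'->C->plug->C
Char 2 ('G'): step: R->6, L=2; G->plug->G->R->H->L->H->refl->C->L'->D->R'->E->plug->B
Char 3 ('H'): step: R->7, L=2; H->plug->D->R->C->L->B->refl->A->L'->E->R'->G->plug->G
Char 4 ('F'): step: R->0, L->3 (L advanced); F->plug->F->R->D->L->H->refl->C->L'->F->R'->E->plug->B
Char 5 ('D'): step: R->1, L=3; D->plug->H->R->F->L->C->refl->H->L'->D->R'->F->plug->F
Char 6 ('E'): step: R->2, L=3; E->plug->B->R->A->L->D->refl->E->L'->E->R'->G->plug->G
Char 7 ('B'): step: R->3, L=3; B->plug->E->R->F->L->C->refl->H->L'->D->R'->F->plug->F
Final: ciphertext=CBGBFGF, RIGHT=3, LEFT=3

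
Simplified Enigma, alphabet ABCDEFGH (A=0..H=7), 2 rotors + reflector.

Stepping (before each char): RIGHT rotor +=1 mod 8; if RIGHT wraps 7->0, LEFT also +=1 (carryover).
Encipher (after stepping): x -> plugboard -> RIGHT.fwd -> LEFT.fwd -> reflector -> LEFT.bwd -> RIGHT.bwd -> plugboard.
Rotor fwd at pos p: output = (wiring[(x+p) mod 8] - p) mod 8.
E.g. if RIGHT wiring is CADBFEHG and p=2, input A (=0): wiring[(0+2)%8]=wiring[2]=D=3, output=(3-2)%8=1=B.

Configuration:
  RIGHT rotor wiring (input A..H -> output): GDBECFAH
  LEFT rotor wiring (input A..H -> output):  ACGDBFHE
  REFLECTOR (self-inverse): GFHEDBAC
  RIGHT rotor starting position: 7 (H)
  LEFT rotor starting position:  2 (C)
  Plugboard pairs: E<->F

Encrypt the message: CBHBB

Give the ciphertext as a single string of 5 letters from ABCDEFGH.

Char 1 ('C'): step: R->0, L->3 (L advanced); C->plug->C->R->B->L->G->refl->A->L'->A->R'->G->plug->G
Char 2 ('B'): step: R->1, L=3; B->plug->B->R->A->L->A->refl->G->L'->B->R'->D->plug->D
Char 3 ('H'): step: R->2, L=3; H->plug->H->R->B->L->G->refl->A->L'->A->R'->C->plug->C
Char 4 ('B'): step: R->3, L=3; B->plug->B->R->H->L->D->refl->E->L'->D->R'->F->plug->E
Char 5 ('B'): step: R->4, L=3; B->plug->B->R->B->L->G->refl->A->L'->A->R'->H->plug->H

Answer: GDCEH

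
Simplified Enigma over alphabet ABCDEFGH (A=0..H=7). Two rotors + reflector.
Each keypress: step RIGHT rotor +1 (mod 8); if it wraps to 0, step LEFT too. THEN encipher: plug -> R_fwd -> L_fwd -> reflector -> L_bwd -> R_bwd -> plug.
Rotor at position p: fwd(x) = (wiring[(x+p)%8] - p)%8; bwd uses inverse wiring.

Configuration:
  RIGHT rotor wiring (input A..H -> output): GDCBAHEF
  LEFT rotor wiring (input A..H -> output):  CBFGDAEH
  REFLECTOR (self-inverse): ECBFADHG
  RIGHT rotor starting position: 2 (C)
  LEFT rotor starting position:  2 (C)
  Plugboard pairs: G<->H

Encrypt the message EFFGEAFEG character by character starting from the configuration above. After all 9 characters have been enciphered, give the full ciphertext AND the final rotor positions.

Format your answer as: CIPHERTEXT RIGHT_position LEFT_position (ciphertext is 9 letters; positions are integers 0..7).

Char 1 ('E'): step: R->3, L=2; E->plug->E->R->C->L->B->refl->C->L'->E->R'->C->plug->C
Char 2 ('F'): step: R->4, L=2; F->plug->F->R->H->L->H->refl->G->L'->D->R'->B->plug->B
Char 3 ('F'): step: R->5, L=2; F->plug->F->R->F->L->F->refl->D->L'->A->R'->C->plug->C
Char 4 ('G'): step: R->6, L=2; G->plug->H->R->B->L->E->refl->A->L'->G->R'->A->plug->A
Char 5 ('E'): step: R->7, L=2; E->plug->E->R->C->L->B->refl->C->L'->E->R'->C->plug->C
Char 6 ('A'): step: R->0, L->3 (L advanced); A->plug->A->R->G->L->G->refl->H->L'->F->R'->H->plug->G
Char 7 ('F'): step: R->1, L=3; F->plug->F->R->D->L->B->refl->C->L'->H->R'->D->plug->D
Char 8 ('E'): step: R->2, L=3; E->plug->E->R->C->L->F->refl->D->L'->A->R'->A->plug->A
Char 9 ('G'): step: R->3, L=3; G->plug->H->R->H->L->C->refl->B->L'->D->R'->F->plug->F
Final: ciphertext=CBCACGDAF, RIGHT=3, LEFT=3

Answer: CBCACGDAF 3 3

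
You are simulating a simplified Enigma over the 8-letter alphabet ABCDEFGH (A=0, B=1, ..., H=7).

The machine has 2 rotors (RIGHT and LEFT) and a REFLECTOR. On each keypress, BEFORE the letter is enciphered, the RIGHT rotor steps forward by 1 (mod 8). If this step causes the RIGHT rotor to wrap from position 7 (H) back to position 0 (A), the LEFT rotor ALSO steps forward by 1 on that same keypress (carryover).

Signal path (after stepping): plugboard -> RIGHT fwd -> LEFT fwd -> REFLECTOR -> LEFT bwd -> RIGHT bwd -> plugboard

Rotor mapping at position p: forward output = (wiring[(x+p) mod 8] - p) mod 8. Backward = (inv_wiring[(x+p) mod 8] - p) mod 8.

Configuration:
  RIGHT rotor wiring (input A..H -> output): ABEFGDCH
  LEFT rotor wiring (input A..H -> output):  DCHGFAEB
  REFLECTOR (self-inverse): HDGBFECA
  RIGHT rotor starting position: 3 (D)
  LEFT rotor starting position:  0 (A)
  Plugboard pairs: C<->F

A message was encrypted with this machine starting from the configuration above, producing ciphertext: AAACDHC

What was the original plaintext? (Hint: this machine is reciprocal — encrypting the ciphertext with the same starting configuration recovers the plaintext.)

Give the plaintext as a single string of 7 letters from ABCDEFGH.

Char 1 ('A'): step: R->4, L=0; A->plug->A->R->C->L->H->refl->A->L'->F->R'->F->plug->C
Char 2 ('A'): step: R->5, L=0; A->plug->A->R->G->L->E->refl->F->L'->E->R'->E->plug->E
Char 3 ('A'): step: R->6, L=0; A->plug->A->R->E->L->F->refl->E->L'->G->R'->E->plug->E
Char 4 ('C'): step: R->7, L=0; C->plug->F->R->H->L->B->refl->D->L'->A->R'->A->plug->A
Char 5 ('D'): step: R->0, L->1 (L advanced); D->plug->D->R->F->L->D->refl->B->L'->A->R'->A->plug->A
Char 6 ('H'): step: R->1, L=1; H->plug->H->R->H->L->C->refl->G->L'->B->R'->F->plug->C
Char 7 ('C'): step: R->2, L=1; C->plug->F->R->F->L->D->refl->B->L'->A->R'->E->plug->E

Answer: CEEAACE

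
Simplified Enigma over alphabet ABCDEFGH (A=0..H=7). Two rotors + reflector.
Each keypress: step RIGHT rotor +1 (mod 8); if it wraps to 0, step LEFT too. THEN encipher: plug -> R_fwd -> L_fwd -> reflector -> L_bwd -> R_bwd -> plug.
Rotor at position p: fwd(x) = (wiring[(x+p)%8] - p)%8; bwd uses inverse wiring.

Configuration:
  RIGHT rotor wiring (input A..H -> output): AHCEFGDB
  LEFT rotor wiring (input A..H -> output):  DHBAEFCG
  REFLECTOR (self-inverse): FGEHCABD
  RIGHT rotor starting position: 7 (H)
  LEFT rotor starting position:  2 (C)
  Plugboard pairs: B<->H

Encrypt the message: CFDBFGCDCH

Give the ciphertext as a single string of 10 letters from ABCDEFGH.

Answer: FACAEAFBBF

Derivation:
Char 1 ('C'): step: R->0, L->3 (L advanced); C->plug->C->R->C->L->C->refl->E->L'->G->R'->F->plug->F
Char 2 ('F'): step: R->1, L=3; F->plug->F->R->C->L->C->refl->E->L'->G->R'->A->plug->A
Char 3 ('D'): step: R->2, L=3; D->plug->D->R->E->L->D->refl->H->L'->D->R'->C->plug->C
Char 4 ('B'): step: R->3, L=3; B->plug->H->R->H->L->G->refl->B->L'->B->R'->A->plug->A
Char 5 ('F'): step: R->4, L=3; F->plug->F->R->D->L->H->refl->D->L'->E->R'->E->plug->E
Char 6 ('G'): step: R->5, L=3; G->plug->G->R->H->L->G->refl->B->L'->B->R'->A->plug->A
Char 7 ('C'): step: R->6, L=3; C->plug->C->R->C->L->C->refl->E->L'->G->R'->F->plug->F
Char 8 ('D'): step: R->7, L=3; D->plug->D->R->D->L->H->refl->D->L'->E->R'->H->plug->B
Char 9 ('C'): step: R->0, L->4 (L advanced); C->plug->C->R->C->L->G->refl->B->L'->B->R'->H->plug->B
Char 10 ('H'): step: R->1, L=4; H->plug->B->R->B->L->B->refl->G->L'->C->R'->F->plug->F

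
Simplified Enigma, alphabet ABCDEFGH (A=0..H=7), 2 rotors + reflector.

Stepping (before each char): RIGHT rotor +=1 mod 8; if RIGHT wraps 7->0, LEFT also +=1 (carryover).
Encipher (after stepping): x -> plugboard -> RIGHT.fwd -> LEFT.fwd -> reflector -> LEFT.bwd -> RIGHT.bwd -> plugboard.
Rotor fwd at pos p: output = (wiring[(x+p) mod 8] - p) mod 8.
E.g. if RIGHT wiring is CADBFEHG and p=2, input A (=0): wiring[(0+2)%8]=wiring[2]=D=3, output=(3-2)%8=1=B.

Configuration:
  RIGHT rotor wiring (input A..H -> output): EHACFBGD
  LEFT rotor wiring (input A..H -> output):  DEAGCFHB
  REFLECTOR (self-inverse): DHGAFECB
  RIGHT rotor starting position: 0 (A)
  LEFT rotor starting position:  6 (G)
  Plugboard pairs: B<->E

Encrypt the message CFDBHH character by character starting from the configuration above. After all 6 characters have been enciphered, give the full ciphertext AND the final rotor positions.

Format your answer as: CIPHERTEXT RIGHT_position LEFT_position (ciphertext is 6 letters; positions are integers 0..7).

Char 1 ('C'): step: R->1, L=6; C->plug->C->R->B->L->D->refl->A->L'->F->R'->F->plug->F
Char 2 ('F'): step: R->2, L=6; F->plug->F->R->B->L->D->refl->A->L'->F->R'->H->plug->H
Char 3 ('D'): step: R->3, L=6; D->plug->D->R->D->L->G->refl->C->L'->E->R'->G->plug->G
Char 4 ('B'): step: R->4, L=6; B->plug->E->R->A->L->B->refl->H->L'->H->R'->D->plug->D
Char 5 ('H'): step: R->5, L=6; H->plug->H->R->A->L->B->refl->H->L'->H->R'->D->plug->D
Char 6 ('H'): step: R->6, L=6; H->plug->H->R->D->L->G->refl->C->L'->E->R'->F->plug->F
Final: ciphertext=FHGDDF, RIGHT=6, LEFT=6

Answer: FHGDDF 6 6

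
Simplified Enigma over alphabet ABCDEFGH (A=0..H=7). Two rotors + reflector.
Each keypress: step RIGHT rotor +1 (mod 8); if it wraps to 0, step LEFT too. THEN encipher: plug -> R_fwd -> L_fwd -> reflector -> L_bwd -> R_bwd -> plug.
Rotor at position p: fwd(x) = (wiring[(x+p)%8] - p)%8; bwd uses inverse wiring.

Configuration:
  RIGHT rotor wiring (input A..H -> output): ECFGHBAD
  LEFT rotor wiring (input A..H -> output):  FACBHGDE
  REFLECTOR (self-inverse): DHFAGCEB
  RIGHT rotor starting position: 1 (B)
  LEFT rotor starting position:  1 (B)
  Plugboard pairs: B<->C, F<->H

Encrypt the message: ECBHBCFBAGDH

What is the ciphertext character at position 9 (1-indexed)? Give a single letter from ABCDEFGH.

Char 1 ('E'): step: R->2, L=1; E->plug->E->R->G->L->D->refl->A->L'->C->R'->G->plug->G
Char 2 ('C'): step: R->3, L=1; C->plug->B->R->E->L->F->refl->C->L'->F->R'->D->plug->D
Char 3 ('B'): step: R->4, L=1; B->plug->C->R->E->L->F->refl->C->L'->F->R'->B->plug->C
Char 4 ('H'): step: R->5, L=1; H->plug->F->R->A->L->H->refl->B->L'->B->R'->G->plug->G
Char 5 ('B'): step: R->6, L=1; B->plug->C->R->G->L->D->refl->A->L'->C->R'->A->plug->A
Char 6 ('C'): step: R->7, L=1; C->plug->B->R->F->L->C->refl->F->L'->E->R'->A->plug->A
Char 7 ('F'): step: R->0, L->2 (L advanced); F->plug->H->R->D->L->E->refl->G->L'->H->R'->E->plug->E
Char 8 ('B'): step: R->1, L=2; B->plug->C->R->F->L->C->refl->F->L'->C->R'->G->plug->G
Char 9 ('A'): step: R->2, L=2; A->plug->A->R->D->L->E->refl->G->L'->H->R'->D->plug->D

D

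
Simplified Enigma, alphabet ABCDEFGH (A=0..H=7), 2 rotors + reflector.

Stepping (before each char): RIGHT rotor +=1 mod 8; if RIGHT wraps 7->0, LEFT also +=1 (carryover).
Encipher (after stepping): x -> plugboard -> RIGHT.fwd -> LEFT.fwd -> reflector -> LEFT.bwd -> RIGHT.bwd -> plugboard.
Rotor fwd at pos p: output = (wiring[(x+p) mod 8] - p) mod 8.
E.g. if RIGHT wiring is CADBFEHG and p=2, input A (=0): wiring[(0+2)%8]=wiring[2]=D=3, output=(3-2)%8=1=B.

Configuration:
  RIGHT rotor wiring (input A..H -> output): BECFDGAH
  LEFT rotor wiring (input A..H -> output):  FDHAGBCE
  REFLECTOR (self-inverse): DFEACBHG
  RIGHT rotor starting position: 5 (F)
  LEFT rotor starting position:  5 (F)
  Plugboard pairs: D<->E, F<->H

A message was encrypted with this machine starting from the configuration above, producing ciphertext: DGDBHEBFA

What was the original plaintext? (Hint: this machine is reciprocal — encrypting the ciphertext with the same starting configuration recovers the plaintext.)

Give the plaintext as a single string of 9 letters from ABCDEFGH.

Answer: AFBEABFDB

Derivation:
Char 1 ('D'): step: R->6, L=5; D->plug->E->R->E->L->G->refl->H->L'->C->R'->A->plug->A
Char 2 ('G'): step: R->7, L=5; G->plug->G->R->H->L->B->refl->F->L'->B->R'->H->plug->F
Char 3 ('D'): step: R->0, L->6 (L advanced); D->plug->E->R->D->L->F->refl->B->L'->E->R'->B->plug->B
Char 4 ('B'): step: R->1, L=6; B->plug->B->R->B->L->G->refl->H->L'->C->R'->D->plug->E
Char 5 ('H'): step: R->2, L=6; H->plug->F->R->F->L->C->refl->E->L'->A->R'->A->plug->A
Char 6 ('E'): step: R->3, L=6; E->plug->D->R->F->L->C->refl->E->L'->A->R'->B->plug->B
Char 7 ('B'): step: R->4, L=6; B->plug->B->R->C->L->H->refl->G->L'->B->R'->H->plug->F
Char 8 ('F'): step: R->5, L=6; F->plug->H->R->G->L->A->refl->D->L'->H->R'->E->plug->D
Char 9 ('A'): step: R->6, L=6; A->plug->A->R->C->L->H->refl->G->L'->B->R'->B->plug->B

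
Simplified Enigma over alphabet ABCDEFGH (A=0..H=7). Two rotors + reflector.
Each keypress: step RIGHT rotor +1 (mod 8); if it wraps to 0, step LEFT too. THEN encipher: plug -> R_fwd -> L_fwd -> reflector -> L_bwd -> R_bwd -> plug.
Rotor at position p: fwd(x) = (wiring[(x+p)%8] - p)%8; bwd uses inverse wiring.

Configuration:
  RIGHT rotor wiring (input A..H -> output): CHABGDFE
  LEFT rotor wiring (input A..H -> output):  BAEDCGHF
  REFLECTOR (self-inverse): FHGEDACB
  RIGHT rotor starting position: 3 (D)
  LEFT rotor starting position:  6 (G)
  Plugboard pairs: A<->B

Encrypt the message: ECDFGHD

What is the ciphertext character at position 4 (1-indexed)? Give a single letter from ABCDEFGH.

Char 1 ('E'): step: R->4, L=6; E->plug->E->R->G->L->E->refl->D->L'->C->R'->A->plug->B
Char 2 ('C'): step: R->5, L=6; C->plug->C->R->H->L->A->refl->F->L'->F->R'->D->plug->D
Char 3 ('D'): step: R->6, L=6; D->plug->D->R->B->L->H->refl->B->L'->A->R'->G->plug->G
Char 4 ('F'): step: R->7, L=6; F->plug->F->R->H->L->A->refl->F->L'->F->R'->A->plug->B

B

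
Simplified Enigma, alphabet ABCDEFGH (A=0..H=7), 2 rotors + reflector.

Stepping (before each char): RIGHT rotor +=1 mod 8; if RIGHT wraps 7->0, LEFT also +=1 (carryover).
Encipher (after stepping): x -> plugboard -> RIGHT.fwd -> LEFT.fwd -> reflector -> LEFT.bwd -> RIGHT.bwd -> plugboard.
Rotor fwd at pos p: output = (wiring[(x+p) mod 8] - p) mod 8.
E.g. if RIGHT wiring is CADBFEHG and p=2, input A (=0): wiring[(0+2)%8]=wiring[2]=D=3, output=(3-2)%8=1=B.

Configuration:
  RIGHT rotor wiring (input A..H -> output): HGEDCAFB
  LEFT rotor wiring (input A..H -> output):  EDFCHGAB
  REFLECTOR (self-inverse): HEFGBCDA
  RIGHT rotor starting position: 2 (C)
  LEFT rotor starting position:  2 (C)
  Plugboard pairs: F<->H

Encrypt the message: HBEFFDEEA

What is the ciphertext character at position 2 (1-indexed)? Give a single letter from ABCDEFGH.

Char 1 ('H'): step: R->3, L=2; H->plug->F->R->E->L->G->refl->D->L'->A->R'->A->plug->A
Char 2 ('B'): step: R->4, L=2; B->plug->B->R->E->L->G->refl->D->L'->A->R'->G->plug->G

G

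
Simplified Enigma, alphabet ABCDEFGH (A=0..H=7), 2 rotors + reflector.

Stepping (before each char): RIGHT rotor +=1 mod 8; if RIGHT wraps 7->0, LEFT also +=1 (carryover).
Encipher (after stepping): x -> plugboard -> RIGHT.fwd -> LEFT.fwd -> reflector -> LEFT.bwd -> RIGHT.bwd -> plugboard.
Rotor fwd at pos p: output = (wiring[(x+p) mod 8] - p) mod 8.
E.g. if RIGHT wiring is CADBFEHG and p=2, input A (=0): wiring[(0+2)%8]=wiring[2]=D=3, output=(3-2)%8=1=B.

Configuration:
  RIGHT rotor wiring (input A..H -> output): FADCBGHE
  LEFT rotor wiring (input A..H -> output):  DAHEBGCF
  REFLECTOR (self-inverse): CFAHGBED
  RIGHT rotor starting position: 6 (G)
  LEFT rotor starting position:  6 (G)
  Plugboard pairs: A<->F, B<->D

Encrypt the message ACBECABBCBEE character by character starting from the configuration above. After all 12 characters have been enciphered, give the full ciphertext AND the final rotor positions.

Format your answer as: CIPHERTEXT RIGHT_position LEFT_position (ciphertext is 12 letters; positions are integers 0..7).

Answer: BFCGGDFAHDGG 2 0

Derivation:
Char 1 ('A'): step: R->7, L=6; A->plug->F->R->C->L->F->refl->B->L'->E->R'->D->plug->B
Char 2 ('C'): step: R->0, L->7 (L advanced); C->plug->C->R->D->L->A->refl->C->L'->F->R'->A->plug->F
Char 3 ('B'): step: R->1, L=7; B->plug->D->R->A->L->G->refl->E->L'->B->R'->C->plug->C
Char 4 ('E'): step: R->2, L=7; E->plug->E->R->F->L->C->refl->A->L'->D->R'->G->plug->G
Char 5 ('C'): step: R->3, L=7; C->plug->C->R->D->L->A->refl->C->L'->F->R'->G->plug->G
Char 6 ('A'): step: R->4, L=7; A->plug->F->R->E->L->F->refl->B->L'->C->R'->B->plug->D
Char 7 ('B'): step: R->5, L=7; B->plug->D->R->A->L->G->refl->E->L'->B->R'->A->plug->F
Char 8 ('B'): step: R->6, L=7; B->plug->D->R->C->L->B->refl->F->L'->E->R'->F->plug->A
Char 9 ('C'): step: R->7, L=7; C->plug->C->R->B->L->E->refl->G->L'->A->R'->H->plug->H
Char 10 ('B'): step: R->0, L->0 (L advanced); B->plug->D->R->C->L->H->refl->D->L'->A->R'->B->plug->D
Char 11 ('E'): step: R->1, L=0; E->plug->E->R->F->L->G->refl->E->L'->D->R'->G->plug->G
Char 12 ('E'): step: R->2, L=0; E->plug->E->R->F->L->G->refl->E->L'->D->R'->G->plug->G
Final: ciphertext=BFCGGDFAHDGG, RIGHT=2, LEFT=0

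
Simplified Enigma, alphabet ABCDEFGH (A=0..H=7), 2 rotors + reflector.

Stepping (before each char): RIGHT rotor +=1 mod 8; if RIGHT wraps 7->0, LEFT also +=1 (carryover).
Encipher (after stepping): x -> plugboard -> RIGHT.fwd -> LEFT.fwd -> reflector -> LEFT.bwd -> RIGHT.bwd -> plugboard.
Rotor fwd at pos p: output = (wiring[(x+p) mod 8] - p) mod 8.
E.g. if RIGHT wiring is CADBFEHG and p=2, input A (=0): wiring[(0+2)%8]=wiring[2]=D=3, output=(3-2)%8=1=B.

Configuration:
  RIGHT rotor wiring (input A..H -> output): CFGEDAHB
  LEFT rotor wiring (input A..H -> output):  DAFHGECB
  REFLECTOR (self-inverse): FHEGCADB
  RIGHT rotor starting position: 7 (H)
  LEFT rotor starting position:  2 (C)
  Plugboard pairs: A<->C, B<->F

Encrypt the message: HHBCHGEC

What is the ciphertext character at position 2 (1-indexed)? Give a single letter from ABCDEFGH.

Char 1 ('H'): step: R->0, L->3 (L advanced); H->plug->H->R->B->L->D->refl->G->L'->E->R'->D->plug->D
Char 2 ('H'): step: R->1, L=3; H->plug->H->R->B->L->D->refl->G->L'->E->R'->A->plug->C

C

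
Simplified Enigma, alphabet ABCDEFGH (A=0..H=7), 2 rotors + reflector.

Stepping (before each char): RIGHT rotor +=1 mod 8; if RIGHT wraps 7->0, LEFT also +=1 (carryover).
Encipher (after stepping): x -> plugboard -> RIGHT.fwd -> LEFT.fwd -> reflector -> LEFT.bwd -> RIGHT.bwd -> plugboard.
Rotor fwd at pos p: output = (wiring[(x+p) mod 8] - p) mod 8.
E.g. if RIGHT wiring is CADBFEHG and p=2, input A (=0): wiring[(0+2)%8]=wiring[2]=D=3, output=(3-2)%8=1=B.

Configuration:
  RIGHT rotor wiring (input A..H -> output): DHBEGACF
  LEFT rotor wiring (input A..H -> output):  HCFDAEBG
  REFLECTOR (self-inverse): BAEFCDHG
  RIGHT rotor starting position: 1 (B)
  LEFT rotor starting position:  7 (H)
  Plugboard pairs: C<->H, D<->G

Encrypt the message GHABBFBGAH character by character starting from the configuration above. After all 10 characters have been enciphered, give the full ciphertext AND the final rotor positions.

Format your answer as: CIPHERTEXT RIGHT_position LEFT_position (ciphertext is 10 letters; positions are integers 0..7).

Answer: BAHCABFFEA 3 0

Derivation:
Char 1 ('G'): step: R->2, L=7; G->plug->D->R->G->L->F->refl->D->L'->C->R'->B->plug->B
Char 2 ('H'): step: R->3, L=7; H->plug->C->R->F->L->B->refl->A->L'->B->R'->A->plug->A
Char 3 ('A'): step: R->4, L=7; A->plug->A->R->C->L->D->refl->F->L'->G->R'->C->plug->H
Char 4 ('B'): step: R->5, L=7; B->plug->B->R->F->L->B->refl->A->L'->B->R'->H->plug->C
Char 5 ('B'): step: R->6, L=7; B->plug->B->R->H->L->C->refl->E->L'->E->R'->A->plug->A
Char 6 ('F'): step: R->7, L=7; F->plug->F->R->H->L->C->refl->E->L'->E->R'->B->plug->B
Char 7 ('B'): step: R->0, L->0 (L advanced); B->plug->B->R->H->L->G->refl->H->L'->A->R'->F->plug->F
Char 8 ('G'): step: R->1, L=0; G->plug->D->R->F->L->E->refl->C->L'->B->R'->F->plug->F
Char 9 ('A'): step: R->2, L=0; A->plug->A->R->H->L->G->refl->H->L'->A->R'->E->plug->E
Char 10 ('H'): step: R->3, L=0; H->plug->C->R->F->L->E->refl->C->L'->B->R'->A->plug->A
Final: ciphertext=BAHCABFFEA, RIGHT=3, LEFT=0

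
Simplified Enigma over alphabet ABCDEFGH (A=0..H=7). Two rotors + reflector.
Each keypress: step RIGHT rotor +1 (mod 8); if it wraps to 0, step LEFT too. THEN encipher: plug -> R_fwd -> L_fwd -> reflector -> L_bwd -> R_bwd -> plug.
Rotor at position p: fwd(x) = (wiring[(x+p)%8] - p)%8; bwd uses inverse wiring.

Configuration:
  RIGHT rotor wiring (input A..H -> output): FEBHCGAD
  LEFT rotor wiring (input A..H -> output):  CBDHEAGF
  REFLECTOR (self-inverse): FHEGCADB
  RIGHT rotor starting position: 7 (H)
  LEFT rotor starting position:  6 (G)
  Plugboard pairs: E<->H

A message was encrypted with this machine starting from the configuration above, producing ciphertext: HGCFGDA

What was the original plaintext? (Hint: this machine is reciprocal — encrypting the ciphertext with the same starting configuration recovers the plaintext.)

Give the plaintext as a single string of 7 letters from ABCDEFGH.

Answer: EAFCCAH

Derivation:
Char 1 ('H'): step: R->0, L->7 (L advanced); H->plug->E->R->C->L->C->refl->E->L'->D->R'->H->plug->E
Char 2 ('G'): step: R->1, L=7; G->plug->G->R->C->L->C->refl->E->L'->D->R'->A->plug->A
Char 3 ('C'): step: R->2, L=7; C->plug->C->R->A->L->G->refl->D->L'->B->R'->F->plug->F
Char 4 ('F'): step: R->3, L=7; F->plug->F->R->C->L->C->refl->E->L'->D->R'->C->plug->C
Char 5 ('G'): step: R->4, L=7; G->plug->G->R->F->L->F->refl->A->L'->E->R'->C->plug->C
Char 6 ('D'): step: R->5, L=7; D->plug->D->R->A->L->G->refl->D->L'->B->R'->A->plug->A
Char 7 ('A'): step: R->6, L=7; A->plug->A->R->C->L->C->refl->E->L'->D->R'->E->plug->H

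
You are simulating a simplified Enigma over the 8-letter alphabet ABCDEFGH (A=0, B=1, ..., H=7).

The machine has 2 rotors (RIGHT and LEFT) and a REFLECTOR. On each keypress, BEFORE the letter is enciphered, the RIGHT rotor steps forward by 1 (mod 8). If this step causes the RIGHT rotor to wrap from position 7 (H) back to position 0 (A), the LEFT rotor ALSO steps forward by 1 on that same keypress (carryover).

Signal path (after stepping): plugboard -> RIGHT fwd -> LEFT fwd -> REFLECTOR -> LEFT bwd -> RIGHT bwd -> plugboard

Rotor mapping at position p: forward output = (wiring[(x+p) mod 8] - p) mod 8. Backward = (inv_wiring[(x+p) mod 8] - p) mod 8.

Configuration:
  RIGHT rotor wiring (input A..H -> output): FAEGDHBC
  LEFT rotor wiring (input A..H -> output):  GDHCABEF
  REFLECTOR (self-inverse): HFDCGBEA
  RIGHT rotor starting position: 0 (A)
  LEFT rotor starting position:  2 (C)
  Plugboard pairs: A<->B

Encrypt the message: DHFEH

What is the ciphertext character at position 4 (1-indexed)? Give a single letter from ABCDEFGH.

Char 1 ('D'): step: R->1, L=2; D->plug->D->R->C->L->G->refl->E->L'->G->R'->E->plug->E
Char 2 ('H'): step: R->2, L=2; H->plug->H->R->G->L->E->refl->G->L'->C->R'->A->plug->B
Char 3 ('F'): step: R->3, L=2; F->plug->F->R->C->L->G->refl->E->L'->G->R'->D->plug->D
Char 4 ('E'): step: R->4, L=2; E->plug->E->R->B->L->A->refl->H->L'->D->R'->B->plug->A

A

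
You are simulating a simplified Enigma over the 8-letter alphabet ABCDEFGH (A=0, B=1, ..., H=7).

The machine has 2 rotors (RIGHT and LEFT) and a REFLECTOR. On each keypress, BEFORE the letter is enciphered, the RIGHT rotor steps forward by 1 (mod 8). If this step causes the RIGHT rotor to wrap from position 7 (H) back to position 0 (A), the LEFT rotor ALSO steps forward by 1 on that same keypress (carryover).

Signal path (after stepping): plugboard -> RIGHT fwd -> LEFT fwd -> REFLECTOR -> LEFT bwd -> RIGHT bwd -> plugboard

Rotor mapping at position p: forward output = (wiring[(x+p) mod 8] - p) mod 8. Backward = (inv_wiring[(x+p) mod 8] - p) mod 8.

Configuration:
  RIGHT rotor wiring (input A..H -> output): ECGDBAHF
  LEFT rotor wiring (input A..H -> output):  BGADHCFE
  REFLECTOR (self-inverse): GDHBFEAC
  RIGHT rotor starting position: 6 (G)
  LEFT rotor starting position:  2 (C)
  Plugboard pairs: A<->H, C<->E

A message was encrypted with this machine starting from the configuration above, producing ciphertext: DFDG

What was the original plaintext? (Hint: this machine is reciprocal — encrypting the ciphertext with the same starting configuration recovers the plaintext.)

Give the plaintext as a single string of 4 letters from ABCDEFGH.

Char 1 ('D'): step: R->7, L=2; D->plug->D->R->H->L->E->refl->F->L'->C->R'->F->plug->F
Char 2 ('F'): step: R->0, L->3 (L advanced); F->plug->F->R->A->L->A->refl->G->L'->F->R'->H->plug->A
Char 3 ('D'): step: R->1, L=3; D->plug->D->R->A->L->A->refl->G->L'->F->R'->B->plug->B
Char 4 ('G'): step: R->2, L=3; G->plug->G->R->C->L->H->refl->C->L'->D->R'->F->plug->F

Answer: FABF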